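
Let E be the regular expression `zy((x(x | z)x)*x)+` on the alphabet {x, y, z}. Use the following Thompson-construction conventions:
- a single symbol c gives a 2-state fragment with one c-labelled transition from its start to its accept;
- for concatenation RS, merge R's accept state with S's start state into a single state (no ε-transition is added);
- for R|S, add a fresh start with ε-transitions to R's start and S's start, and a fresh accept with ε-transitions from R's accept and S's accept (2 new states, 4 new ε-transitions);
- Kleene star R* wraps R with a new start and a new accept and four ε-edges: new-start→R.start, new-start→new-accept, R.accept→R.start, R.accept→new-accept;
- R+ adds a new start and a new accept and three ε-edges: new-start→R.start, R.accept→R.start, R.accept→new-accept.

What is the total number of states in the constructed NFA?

Bottom-up over the parse tree:
Each of the 7 symbol leaves contributes a 2-state fragment.
  x | z = 6 states
  x(x | z)x = 8 states
  (x(x | z)x)* = 10 states
  (x(x | z)x)*x = 11 states
  ((x(x | z)x)*x)+ = 13 states
  zy((x(x | z)x)*x)+ = 15 states

15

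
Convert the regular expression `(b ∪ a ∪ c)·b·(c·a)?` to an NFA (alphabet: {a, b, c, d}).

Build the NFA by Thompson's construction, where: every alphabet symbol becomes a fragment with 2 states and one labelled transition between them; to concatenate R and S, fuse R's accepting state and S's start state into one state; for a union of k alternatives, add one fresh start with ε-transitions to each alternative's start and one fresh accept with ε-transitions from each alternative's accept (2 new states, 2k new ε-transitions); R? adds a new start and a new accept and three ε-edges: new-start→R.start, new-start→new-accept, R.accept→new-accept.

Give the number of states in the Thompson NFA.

Per subexpression:
Each of the 6 symbol leaves contributes a 2-state fragment.
  b ∪ a ∪ c : 8 states
  c·a : 3 states
  (c·a)? : 5 states
  (b ∪ a ∪ c)·b·(c·a)? : 13 states

13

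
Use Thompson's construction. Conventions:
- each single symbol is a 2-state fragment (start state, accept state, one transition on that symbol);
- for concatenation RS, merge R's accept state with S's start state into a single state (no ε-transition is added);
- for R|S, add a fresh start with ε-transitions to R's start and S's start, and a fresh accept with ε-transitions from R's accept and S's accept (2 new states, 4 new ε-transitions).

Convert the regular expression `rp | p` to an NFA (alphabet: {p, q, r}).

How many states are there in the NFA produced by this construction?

7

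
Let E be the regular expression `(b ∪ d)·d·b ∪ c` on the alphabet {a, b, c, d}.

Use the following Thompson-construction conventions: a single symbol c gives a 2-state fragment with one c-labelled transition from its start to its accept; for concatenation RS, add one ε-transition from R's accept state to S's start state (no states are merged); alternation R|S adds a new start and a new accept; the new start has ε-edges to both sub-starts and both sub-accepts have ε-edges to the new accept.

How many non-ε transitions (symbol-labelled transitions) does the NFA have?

5

Bottom-up over the parse tree:
Each of the 5 symbol leaves contributes exactly 1 symbol transition.
  b ∪ d — 2 symbol transitions
  (b ∪ d)·d·b — 4 symbol transitions
  (b ∪ d)·d·b ∪ c — 5 symbol transitions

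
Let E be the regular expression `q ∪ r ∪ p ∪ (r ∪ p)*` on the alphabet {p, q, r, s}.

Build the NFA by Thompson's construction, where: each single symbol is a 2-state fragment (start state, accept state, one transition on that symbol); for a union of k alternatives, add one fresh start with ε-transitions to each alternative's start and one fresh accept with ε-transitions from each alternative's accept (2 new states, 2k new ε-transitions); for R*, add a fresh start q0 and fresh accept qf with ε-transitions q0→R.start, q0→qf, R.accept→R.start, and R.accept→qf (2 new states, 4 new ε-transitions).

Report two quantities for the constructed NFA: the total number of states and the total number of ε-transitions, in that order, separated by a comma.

16, 16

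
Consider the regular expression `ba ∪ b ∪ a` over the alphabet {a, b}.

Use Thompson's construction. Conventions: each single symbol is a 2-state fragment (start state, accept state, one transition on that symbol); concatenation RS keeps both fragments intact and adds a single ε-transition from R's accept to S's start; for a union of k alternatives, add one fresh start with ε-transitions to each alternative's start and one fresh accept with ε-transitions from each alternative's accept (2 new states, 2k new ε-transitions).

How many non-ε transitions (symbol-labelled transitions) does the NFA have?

Recursing over subexpressions:
Each of the 4 symbol leaves contributes exactly 1 symbol transition.
  ba = 2 symbol transitions
  ba ∪ b ∪ a = 4 symbol transitions

4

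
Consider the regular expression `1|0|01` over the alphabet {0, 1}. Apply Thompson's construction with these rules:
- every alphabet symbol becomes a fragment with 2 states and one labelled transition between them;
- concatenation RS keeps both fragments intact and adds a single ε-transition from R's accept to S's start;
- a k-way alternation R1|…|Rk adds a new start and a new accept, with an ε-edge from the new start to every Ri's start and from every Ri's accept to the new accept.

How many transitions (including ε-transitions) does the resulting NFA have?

11

Building bottom-up:
Each of the 4 symbol leaves contributes 1 transition (1 symbol, 0 ε).
  01 — 3 transitions (2 symbol, 1 ε)
  1|0|01 — 11 transitions (4 symbol, 7 ε)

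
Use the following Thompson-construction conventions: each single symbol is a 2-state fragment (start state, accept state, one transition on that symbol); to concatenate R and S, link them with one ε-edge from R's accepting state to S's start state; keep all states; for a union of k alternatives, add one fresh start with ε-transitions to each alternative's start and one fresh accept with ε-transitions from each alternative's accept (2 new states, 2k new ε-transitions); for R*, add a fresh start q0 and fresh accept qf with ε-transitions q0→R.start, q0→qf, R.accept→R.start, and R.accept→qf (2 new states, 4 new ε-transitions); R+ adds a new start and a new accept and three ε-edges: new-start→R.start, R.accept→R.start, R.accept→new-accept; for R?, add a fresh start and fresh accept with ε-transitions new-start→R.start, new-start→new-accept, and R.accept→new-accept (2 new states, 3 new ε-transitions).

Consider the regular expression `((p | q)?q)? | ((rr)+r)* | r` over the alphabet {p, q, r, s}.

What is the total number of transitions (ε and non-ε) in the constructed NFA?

Per subexpression:
Each of the 7 symbol leaves contributes 1 transition (1 symbol, 0 ε).
  p | q = 6 transitions (2 symbol, 4 ε)
  (p | q)? = 9 transitions (2 symbol, 7 ε)
  (p | q)?q = 11 transitions (3 symbol, 8 ε)
  ((p | q)?q)? = 14 transitions (3 symbol, 11 ε)
  rr = 3 transitions (2 symbol, 1 ε)
  (rr)+ = 6 transitions (2 symbol, 4 ε)
  (rr)+r = 8 transitions (3 symbol, 5 ε)
  ((rr)+r)* = 12 transitions (3 symbol, 9 ε)
  ((p | q)?q)? | ((rr)+r)* | r = 33 transitions (7 symbol, 26 ε)

33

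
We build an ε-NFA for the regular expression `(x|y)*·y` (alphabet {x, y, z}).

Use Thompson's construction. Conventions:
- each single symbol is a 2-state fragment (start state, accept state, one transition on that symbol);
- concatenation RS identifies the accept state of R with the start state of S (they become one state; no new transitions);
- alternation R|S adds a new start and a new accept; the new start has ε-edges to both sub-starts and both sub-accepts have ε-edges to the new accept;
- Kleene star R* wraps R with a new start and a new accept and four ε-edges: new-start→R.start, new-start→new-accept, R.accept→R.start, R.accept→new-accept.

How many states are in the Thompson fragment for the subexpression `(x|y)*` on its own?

8

Fragment for `(x|y)*`:
Each of the 2 symbol leaves contributes a 2-state fragment.
  x|y — 6 states
  (x|y)* — 8 states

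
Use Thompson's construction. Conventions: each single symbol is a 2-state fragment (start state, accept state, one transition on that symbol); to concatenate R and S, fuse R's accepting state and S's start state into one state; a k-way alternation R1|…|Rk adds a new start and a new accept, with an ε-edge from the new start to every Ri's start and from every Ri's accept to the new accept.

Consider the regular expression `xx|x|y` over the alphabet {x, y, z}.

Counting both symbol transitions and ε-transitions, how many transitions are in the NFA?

10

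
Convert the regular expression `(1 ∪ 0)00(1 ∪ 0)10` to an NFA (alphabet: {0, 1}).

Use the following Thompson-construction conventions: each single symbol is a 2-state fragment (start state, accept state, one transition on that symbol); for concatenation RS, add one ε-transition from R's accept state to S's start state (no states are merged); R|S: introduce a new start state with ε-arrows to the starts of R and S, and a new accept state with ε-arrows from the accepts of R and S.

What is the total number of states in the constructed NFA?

20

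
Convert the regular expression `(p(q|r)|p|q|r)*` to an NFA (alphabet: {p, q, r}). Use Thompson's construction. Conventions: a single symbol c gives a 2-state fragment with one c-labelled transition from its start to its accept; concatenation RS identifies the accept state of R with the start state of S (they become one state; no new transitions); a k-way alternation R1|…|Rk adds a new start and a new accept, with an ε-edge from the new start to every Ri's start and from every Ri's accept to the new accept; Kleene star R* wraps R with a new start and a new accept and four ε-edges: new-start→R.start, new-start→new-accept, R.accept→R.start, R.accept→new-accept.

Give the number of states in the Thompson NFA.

17

Recursing over subexpressions:
Each of the 6 symbol leaves contributes a 2-state fragment.
  q|r — 6 states
  p(q|r) — 7 states
  p(q|r)|p|q|r — 15 states
  (p(q|r)|p|q|r)* — 17 states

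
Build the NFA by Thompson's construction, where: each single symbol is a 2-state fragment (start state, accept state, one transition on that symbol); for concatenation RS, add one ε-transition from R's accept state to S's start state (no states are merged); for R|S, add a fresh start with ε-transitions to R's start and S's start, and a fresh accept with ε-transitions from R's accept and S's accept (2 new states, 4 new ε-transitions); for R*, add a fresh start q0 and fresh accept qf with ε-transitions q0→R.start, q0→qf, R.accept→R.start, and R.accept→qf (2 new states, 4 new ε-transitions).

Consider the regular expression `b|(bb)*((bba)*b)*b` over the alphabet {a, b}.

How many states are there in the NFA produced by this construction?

24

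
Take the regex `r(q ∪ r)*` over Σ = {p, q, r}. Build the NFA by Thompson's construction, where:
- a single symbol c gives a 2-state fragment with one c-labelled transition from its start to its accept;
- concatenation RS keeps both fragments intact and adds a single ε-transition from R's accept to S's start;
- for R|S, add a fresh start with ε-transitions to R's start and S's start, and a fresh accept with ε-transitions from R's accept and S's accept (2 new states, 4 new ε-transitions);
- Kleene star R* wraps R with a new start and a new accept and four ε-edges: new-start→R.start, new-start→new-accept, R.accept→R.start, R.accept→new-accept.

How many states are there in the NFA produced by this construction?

Per subexpression:
Each of the 3 symbol leaves contributes a 2-state fragment.
  q ∪ r = 6 states
  (q ∪ r)* = 8 states
  r(q ∪ r)* = 10 states

10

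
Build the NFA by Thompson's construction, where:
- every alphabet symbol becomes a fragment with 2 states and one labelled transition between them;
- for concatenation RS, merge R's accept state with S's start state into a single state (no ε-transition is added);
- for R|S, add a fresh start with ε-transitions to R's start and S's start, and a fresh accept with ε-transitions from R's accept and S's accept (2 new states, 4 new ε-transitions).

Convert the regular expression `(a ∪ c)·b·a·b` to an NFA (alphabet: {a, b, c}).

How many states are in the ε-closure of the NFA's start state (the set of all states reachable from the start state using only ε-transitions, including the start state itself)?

Work bottom-up. For each fragment F, track |ε-closure(F.start)| and whether F's accept lies in that closure (i.e. whether F accepts ε). A single-symbol fragment has closure size 1 and does not accept ε.
  a ∪ c — C = 1 + 1 + 1 = 3 (the new accept is not ε-reachable since no branch accepts ε)
  (a ∪ c)·b·a·b — C equals the left operand's closure size = 3 (its accept is not ε-reachable, so the closure stops there)

3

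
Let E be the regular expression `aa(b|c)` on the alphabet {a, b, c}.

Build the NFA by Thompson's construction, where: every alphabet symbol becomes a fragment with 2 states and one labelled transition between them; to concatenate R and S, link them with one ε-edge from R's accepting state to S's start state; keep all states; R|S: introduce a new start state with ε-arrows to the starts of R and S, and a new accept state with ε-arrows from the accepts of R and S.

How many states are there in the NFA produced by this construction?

Building bottom-up:
Each of the 4 symbol leaves contributes a 2-state fragment.
  b|c — 6 states
  aa(b|c) — 10 states

10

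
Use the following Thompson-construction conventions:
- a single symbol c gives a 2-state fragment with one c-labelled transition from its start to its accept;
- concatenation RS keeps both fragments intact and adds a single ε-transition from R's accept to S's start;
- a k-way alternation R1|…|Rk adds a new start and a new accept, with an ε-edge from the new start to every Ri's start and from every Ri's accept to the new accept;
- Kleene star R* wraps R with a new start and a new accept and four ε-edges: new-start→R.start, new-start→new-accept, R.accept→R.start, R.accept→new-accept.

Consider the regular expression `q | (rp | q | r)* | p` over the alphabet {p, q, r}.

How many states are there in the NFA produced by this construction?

Per subexpression:
Each of the 6 symbol leaves contributes a 2-state fragment.
  rp — 4 states
  rp | q | r — 10 states
  (rp | q | r)* — 12 states
  q | (rp | q | r)* | p — 18 states

18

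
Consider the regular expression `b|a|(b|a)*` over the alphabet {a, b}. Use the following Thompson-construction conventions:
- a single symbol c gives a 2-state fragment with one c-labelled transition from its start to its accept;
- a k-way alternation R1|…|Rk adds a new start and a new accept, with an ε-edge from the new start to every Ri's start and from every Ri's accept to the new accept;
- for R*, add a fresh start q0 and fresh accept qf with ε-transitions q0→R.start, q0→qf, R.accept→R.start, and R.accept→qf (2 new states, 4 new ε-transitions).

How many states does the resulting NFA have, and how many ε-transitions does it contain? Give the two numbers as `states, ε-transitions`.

14, 14

By structural recursion:
Each of the 4 symbol leaves contributes 2 states and 0 ε-transitions.
  b|a = 6 states, 4 ε-transitions
  (b|a)* = 8 states, 8 ε-transitions
  b|a|(b|a)* = 14 states, 14 ε-transitions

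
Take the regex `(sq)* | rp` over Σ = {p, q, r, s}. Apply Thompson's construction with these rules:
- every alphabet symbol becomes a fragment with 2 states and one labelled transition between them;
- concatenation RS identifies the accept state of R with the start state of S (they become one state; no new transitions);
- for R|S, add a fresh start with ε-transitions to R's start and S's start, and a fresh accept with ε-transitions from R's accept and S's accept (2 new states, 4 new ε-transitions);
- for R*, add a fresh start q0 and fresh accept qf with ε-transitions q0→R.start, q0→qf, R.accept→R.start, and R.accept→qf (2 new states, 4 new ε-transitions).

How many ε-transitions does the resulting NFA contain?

Recursing over subexpressions:
Each of the 4 symbol leaves contributes 0 ε-transitions.
  sq — 0 ε-transitions
  (sq)* — 4 ε-transitions
  rp — 0 ε-transitions
  (sq)* | rp — 8 ε-transitions

8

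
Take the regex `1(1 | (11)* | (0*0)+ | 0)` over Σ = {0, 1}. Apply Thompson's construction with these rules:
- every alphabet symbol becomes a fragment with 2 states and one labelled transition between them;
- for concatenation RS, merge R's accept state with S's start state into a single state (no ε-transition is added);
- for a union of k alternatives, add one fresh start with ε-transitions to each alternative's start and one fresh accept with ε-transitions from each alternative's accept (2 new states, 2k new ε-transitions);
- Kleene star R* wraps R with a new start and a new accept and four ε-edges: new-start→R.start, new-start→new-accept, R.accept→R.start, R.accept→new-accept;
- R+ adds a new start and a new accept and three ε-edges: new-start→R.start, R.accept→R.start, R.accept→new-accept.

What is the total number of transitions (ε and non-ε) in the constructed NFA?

26

Building bottom-up:
Each of the 7 symbol leaves contributes 1 transition (1 symbol, 0 ε).
  11 = 2 transitions (2 symbol, 0 ε)
  (11)* = 6 transitions (2 symbol, 4 ε)
  0* = 5 transitions (1 symbol, 4 ε)
  0*0 = 6 transitions (2 symbol, 4 ε)
  (0*0)+ = 9 transitions (2 symbol, 7 ε)
  1 | (11)* | (0*0)+ | 0 = 25 transitions (6 symbol, 19 ε)
  1(1 | (11)* | (0*0)+ | 0) = 26 transitions (7 symbol, 19 ε)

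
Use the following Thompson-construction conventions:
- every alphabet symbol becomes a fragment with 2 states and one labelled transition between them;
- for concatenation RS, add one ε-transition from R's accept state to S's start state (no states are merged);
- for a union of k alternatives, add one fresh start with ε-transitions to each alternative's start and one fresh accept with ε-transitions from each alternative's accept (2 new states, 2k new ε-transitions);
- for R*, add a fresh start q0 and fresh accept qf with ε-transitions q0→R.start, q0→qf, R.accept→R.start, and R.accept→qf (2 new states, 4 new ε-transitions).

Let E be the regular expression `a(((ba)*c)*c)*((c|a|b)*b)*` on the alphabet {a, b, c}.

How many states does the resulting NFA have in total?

Per subexpression:
Each of the 9 symbol leaves contributes a 2-state fragment.
  ba = 4 states
  (ba)* = 6 states
  (ba)*c = 8 states
  ((ba)*c)* = 10 states
  ((ba)*c)*c = 12 states
  (((ba)*c)*c)* = 14 states
  c|a|b = 8 states
  (c|a|b)* = 10 states
  (c|a|b)*b = 12 states
  ((c|a|b)*b)* = 14 states
  a(((ba)*c)*c)*((c|a|b)*b)* = 30 states

30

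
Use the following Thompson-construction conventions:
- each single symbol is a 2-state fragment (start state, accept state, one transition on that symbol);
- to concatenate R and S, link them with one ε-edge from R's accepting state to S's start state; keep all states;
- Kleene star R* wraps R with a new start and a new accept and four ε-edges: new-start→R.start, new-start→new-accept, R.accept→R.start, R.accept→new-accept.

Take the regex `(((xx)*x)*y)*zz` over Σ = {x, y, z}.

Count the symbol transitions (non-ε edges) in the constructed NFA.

6

Building bottom-up:
Each of the 6 symbol leaves contributes exactly 1 symbol transition.
  xx — 2 symbol transitions
  (xx)* — 2 symbol transitions
  (xx)*x — 3 symbol transitions
  ((xx)*x)* — 3 symbol transitions
  ((xx)*x)*y — 4 symbol transitions
  (((xx)*x)*y)* — 4 symbol transitions
  (((xx)*x)*y)*zz — 6 symbol transitions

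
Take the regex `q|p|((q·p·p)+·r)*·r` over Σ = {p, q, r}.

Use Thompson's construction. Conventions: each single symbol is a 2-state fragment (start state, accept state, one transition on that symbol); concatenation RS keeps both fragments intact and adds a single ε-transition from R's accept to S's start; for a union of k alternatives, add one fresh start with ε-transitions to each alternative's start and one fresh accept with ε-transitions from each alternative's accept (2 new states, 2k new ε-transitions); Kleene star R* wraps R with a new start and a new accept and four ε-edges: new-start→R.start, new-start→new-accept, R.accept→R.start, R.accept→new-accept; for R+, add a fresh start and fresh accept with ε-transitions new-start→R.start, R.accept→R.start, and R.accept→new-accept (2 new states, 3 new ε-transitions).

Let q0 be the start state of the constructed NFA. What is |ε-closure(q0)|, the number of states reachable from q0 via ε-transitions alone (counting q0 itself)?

Compute the ε-closure size of each fragment's start state recursively; a symbol fragment's start has no outgoing ε-edge, so its closure is just itself (size 1).
  q·p·p → same as the first factor's closure: C = 1
  (q·p·p)+ → C = 1 + 1 = 2 (the body doesn't accept ε, so the new accept is not reached)
  (q·p·p)+·r → C equals the left operand's closure size = 2 (its accept is not ε-reachable, so the closure stops there)
  ((q·p·p)+·r)* → new start has ε-edges to the inner start and to the new accept, so C = 2 + 2 = 4
  ((q·p·p)+·r)*·r → C = 4 + 1 = 5 (closure spills across the concat boundary because the left factor accepts ε)
  q|p|((q·p·p)+·r)*·r → new start ε-reaches every alternative's start; none of them accept ε, so the new accept is not reached: C = 1 + 1 + 1 + 5 = 8

8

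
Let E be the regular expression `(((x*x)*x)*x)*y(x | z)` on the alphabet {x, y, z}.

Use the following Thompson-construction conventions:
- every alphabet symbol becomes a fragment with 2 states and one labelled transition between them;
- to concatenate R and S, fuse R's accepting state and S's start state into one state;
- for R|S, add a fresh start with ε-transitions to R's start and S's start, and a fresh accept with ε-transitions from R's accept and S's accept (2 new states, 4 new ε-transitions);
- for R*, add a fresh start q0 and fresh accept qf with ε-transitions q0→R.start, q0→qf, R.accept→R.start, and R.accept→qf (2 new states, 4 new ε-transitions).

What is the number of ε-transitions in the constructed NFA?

Building bottom-up:
Each of the 7 symbol leaves contributes 0 ε-transitions.
  x* : 4 ε-transitions
  x*x : 4 ε-transitions
  (x*x)* : 8 ε-transitions
  (x*x)*x : 8 ε-transitions
  ((x*x)*x)* : 12 ε-transitions
  ((x*x)*x)*x : 12 ε-transitions
  (((x*x)*x)*x)* : 16 ε-transitions
  x | z : 4 ε-transitions
  (((x*x)*x)*x)*y(x | z) : 20 ε-transitions

20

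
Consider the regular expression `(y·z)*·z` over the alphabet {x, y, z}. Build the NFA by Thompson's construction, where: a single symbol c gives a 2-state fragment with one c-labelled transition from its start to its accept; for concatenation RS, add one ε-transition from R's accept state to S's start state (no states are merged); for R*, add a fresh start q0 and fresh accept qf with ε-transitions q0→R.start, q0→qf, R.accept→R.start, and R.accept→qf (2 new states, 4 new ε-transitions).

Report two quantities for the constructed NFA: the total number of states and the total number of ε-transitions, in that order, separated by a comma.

8, 6

By structural recursion:
Each of the 3 symbol leaves contributes 2 states and 0 ε-transitions.
  y·z : 4 states, 1 ε-transition
  (y·z)* : 6 states, 5 ε-transitions
  (y·z)*·z : 8 states, 6 ε-transitions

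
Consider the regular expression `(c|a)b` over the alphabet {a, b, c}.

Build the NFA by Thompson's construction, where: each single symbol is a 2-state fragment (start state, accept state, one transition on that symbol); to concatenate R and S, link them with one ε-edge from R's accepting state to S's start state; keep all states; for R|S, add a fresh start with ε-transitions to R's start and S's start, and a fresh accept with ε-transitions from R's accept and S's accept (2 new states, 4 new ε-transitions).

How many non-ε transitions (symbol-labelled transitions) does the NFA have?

Building bottom-up:
Each of the 3 symbol leaves contributes exactly 1 symbol transition.
  c|a → 2 symbol transitions
  (c|a)b → 3 symbol transitions

3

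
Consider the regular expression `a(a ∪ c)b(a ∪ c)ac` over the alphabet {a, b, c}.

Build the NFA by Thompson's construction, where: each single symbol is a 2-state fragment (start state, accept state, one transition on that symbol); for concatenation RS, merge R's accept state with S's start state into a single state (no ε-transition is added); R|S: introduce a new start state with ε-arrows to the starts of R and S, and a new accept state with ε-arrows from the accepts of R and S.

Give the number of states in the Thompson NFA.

15

Bottom-up over the parse tree:
Each of the 8 symbol leaves contributes a 2-state fragment.
  a ∪ c = 6 states
  a ∪ c = 6 states
  a(a ∪ c)b(a ∪ c)ac = 15 states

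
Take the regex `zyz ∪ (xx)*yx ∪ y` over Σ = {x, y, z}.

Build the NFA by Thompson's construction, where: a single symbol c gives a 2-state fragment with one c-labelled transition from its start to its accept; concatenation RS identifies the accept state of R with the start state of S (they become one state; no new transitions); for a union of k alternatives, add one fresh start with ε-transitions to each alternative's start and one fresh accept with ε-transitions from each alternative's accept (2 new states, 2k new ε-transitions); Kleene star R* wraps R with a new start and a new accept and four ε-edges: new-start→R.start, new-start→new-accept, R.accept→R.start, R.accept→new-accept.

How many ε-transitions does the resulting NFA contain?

By structural recursion:
Each of the 8 symbol leaves contributes 0 ε-transitions.
  zyz : 0 ε-transitions
  xx : 0 ε-transitions
  (xx)* : 4 ε-transitions
  (xx)*yx : 4 ε-transitions
  zyz ∪ (xx)*yx ∪ y : 10 ε-transitions

10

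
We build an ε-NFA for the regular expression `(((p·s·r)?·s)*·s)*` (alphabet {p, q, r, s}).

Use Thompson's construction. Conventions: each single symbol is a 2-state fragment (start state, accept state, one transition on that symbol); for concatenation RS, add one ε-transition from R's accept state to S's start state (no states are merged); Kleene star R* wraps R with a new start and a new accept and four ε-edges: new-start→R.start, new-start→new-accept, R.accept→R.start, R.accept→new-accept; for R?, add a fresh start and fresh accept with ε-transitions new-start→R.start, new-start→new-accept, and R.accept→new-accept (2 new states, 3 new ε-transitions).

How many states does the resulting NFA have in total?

Per subexpression:
Each of the 5 symbol leaves contributes a 2-state fragment.
  p·s·r — 6 states
  (p·s·r)? — 8 states
  (p·s·r)?·s — 10 states
  ((p·s·r)?·s)* — 12 states
  ((p·s·r)?·s)*·s — 14 states
  (((p·s·r)?·s)*·s)* — 16 states

16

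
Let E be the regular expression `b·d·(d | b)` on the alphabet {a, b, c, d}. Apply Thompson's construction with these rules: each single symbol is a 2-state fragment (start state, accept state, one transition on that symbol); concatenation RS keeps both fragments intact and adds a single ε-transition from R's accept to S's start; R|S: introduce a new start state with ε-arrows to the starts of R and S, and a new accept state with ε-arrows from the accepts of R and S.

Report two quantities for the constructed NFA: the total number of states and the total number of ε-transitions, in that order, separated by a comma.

10, 6

Building bottom-up:
Each of the 4 symbol leaves contributes 2 states and 0 ε-transitions.
  d | b → 6 states, 4 ε-transitions
  b·d·(d | b) → 10 states, 6 ε-transitions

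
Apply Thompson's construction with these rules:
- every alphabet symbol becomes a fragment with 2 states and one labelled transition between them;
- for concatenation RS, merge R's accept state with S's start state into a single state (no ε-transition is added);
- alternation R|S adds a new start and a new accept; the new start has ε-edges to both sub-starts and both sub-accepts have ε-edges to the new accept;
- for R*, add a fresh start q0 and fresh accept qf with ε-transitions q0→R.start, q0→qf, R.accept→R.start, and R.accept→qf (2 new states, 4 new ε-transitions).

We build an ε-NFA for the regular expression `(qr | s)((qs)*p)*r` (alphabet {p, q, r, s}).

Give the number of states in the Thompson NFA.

15

Building bottom-up:
Each of the 7 symbol leaves contributes a 2-state fragment.
  qr : 3 states
  qr | s : 7 states
  qs : 3 states
  (qs)* : 5 states
  (qs)*p : 6 states
  ((qs)*p)* : 8 states
  (qr | s)((qs)*p)*r : 15 states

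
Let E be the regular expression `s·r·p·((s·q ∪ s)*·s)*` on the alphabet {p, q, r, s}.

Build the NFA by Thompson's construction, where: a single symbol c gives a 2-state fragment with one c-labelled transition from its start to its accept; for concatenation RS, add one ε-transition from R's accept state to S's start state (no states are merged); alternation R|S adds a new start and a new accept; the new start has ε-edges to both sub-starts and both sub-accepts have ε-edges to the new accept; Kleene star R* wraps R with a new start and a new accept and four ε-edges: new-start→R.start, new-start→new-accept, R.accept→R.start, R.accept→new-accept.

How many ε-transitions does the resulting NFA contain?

17

Building bottom-up:
Each of the 7 symbol leaves contributes 0 ε-transitions.
  s·q = 1 ε-transition
  s·q ∪ s = 5 ε-transitions
  (s·q ∪ s)* = 9 ε-transitions
  (s·q ∪ s)*·s = 10 ε-transitions
  ((s·q ∪ s)*·s)* = 14 ε-transitions
  s·r·p·((s·q ∪ s)*·s)* = 17 ε-transitions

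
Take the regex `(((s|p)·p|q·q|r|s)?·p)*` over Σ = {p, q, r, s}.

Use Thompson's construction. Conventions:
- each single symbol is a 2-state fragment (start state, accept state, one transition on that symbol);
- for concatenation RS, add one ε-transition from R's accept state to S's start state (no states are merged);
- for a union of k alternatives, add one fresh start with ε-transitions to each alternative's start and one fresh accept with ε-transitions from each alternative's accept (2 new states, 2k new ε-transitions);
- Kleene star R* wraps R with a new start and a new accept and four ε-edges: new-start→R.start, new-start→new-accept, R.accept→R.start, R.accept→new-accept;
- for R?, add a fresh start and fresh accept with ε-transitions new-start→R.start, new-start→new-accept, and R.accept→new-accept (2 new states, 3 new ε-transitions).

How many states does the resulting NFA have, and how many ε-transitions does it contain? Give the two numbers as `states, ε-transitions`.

Bottom-up over the parse tree:
Each of the 8 symbol leaves contributes 2 states and 0 ε-transitions.
  s|p = 6 states, 4 ε-transitions
  (s|p)·p = 8 states, 5 ε-transitions
  q·q = 4 states, 1 ε-transition
  (s|p)·p|q·q|r|s = 18 states, 14 ε-transitions
  ((s|p)·p|q·q|r|s)? = 20 states, 17 ε-transitions
  ((s|p)·p|q·q|r|s)?·p = 22 states, 18 ε-transitions
  (((s|p)·p|q·q|r|s)?·p)* = 24 states, 22 ε-transitions

24, 22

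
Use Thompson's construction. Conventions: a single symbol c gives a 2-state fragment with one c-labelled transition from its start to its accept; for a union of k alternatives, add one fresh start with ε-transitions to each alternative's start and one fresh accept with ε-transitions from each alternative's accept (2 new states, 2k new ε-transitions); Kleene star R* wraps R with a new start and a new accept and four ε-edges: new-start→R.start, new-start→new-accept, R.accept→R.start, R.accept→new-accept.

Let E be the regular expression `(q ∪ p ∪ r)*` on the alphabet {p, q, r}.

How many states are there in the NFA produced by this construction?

10

By structural recursion:
Each of the 3 symbol leaves contributes a 2-state fragment.
  q ∪ p ∪ r — 8 states
  (q ∪ p ∪ r)* — 10 states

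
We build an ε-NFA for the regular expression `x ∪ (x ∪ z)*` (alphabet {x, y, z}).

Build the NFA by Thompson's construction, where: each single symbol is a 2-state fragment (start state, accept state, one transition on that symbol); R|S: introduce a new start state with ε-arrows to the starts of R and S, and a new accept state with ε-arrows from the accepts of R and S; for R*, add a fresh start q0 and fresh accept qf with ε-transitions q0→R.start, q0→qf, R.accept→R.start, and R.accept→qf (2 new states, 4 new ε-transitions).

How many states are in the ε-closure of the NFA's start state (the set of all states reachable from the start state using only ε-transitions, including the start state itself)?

8

Let C(F) = |ε-closure(F.start)| within fragment F, and note whether F accepts ε. Symbol fragments have C = 1 and do not accept ε. Then:
  x ∪ z : C = 1 + 1 + 1 = 3 (the new accept is not ε-reachable since no branch accepts ε)
  (x ∪ z)* : C = 1 (new start) + 3 (body) + 1 (new accept) = 5
  x ∪ (x ∪ z)* : C = 1 (new start) + (1 + 5) + 1 (new accept, since some branch ε-reaches its own accept) = 8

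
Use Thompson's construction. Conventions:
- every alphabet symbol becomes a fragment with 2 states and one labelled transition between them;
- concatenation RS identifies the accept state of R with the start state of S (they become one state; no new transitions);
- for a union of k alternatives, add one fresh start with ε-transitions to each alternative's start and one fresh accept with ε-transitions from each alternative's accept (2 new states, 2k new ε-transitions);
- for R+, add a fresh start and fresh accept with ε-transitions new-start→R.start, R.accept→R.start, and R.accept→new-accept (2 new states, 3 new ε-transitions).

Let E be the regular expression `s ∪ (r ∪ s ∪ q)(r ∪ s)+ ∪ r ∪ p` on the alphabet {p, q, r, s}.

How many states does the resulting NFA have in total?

Recursing over subexpressions:
Each of the 8 symbol leaves contributes a 2-state fragment.
  r ∪ s ∪ q = 8 states
  r ∪ s = 6 states
  (r ∪ s)+ = 8 states
  (r ∪ s ∪ q)(r ∪ s)+ = 15 states
  s ∪ (r ∪ s ∪ q)(r ∪ s)+ ∪ r ∪ p = 23 states

23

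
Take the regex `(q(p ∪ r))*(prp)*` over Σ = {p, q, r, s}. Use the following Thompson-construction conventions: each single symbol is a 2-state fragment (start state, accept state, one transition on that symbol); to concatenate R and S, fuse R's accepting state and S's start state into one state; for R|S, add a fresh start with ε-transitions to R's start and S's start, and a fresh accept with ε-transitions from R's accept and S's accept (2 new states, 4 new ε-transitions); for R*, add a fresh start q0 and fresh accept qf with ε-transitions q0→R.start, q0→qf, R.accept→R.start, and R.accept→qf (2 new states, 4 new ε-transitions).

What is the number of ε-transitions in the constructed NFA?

12

Bottom-up over the parse tree:
Each of the 6 symbol leaves contributes 0 ε-transitions.
  p ∪ r → 4 ε-transitions
  q(p ∪ r) → 4 ε-transitions
  (q(p ∪ r))* → 8 ε-transitions
  prp → 0 ε-transitions
  (prp)* → 4 ε-transitions
  (q(p ∪ r))*(prp)* → 12 ε-transitions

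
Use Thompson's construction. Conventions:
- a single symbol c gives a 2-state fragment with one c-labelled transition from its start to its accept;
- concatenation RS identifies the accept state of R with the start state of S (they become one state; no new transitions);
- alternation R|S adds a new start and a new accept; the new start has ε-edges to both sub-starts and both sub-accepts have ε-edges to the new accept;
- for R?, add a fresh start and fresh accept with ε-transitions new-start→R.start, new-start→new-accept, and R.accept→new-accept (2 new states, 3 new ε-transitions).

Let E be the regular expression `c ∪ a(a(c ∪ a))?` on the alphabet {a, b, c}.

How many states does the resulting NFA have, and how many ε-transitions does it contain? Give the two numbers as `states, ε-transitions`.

14, 11

Per subexpression:
Each of the 5 symbol leaves contributes 2 states and 0 ε-transitions.
  c ∪ a — 6 states, 4 ε-transitions
  a(c ∪ a) — 7 states, 4 ε-transitions
  (a(c ∪ a))? — 9 states, 7 ε-transitions
  a(a(c ∪ a))? — 10 states, 7 ε-transitions
  c ∪ a(a(c ∪ a))? — 14 states, 11 ε-transitions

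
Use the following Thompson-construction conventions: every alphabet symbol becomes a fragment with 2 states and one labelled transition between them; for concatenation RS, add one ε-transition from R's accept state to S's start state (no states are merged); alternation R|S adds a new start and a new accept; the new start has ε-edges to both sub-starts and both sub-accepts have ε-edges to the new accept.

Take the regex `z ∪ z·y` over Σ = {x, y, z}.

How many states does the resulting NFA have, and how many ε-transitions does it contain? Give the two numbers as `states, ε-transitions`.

8, 5

By structural recursion:
Each of the 3 symbol leaves contributes 2 states and 0 ε-transitions.
  z·y = 4 states, 1 ε-transition
  z ∪ z·y = 8 states, 5 ε-transitions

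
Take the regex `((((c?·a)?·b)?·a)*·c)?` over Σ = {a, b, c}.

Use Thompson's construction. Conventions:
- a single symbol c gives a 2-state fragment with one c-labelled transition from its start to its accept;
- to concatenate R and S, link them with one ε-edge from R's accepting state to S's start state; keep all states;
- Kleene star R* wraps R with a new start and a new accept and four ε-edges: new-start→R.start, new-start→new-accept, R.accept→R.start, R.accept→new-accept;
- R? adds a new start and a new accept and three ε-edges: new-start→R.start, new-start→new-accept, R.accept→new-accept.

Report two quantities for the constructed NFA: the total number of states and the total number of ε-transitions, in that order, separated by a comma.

20, 20

Building bottom-up:
Each of the 5 symbol leaves contributes 2 states and 0 ε-transitions.
  c? = 4 states, 3 ε-transitions
  c?·a = 6 states, 4 ε-transitions
  (c?·a)? = 8 states, 7 ε-transitions
  (c?·a)?·b = 10 states, 8 ε-transitions
  ((c?·a)?·b)? = 12 states, 11 ε-transitions
  ((c?·a)?·b)?·a = 14 states, 12 ε-transitions
  (((c?·a)?·b)?·a)* = 16 states, 16 ε-transitions
  (((c?·a)?·b)?·a)*·c = 18 states, 17 ε-transitions
  ((((c?·a)?·b)?·a)*·c)? = 20 states, 20 ε-transitions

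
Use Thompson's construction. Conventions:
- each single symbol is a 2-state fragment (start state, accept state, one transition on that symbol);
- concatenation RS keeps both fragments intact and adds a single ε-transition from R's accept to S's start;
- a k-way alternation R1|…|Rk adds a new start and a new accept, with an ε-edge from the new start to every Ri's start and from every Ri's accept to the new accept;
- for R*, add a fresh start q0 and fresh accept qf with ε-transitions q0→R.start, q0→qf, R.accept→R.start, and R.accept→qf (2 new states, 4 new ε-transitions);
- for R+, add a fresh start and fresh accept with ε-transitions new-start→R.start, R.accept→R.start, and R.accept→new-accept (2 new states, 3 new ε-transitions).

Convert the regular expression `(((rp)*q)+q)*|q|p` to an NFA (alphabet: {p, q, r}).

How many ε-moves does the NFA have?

Per subexpression:
Each of the 6 symbol leaves contributes 0 ε-transitions.
  rp = 1 ε-transition
  (rp)* = 5 ε-transitions
  (rp)*q = 6 ε-transitions
  ((rp)*q)+ = 9 ε-transitions
  ((rp)*q)+q = 10 ε-transitions
  (((rp)*q)+q)* = 14 ε-transitions
  (((rp)*q)+q)*|q|p = 20 ε-transitions

20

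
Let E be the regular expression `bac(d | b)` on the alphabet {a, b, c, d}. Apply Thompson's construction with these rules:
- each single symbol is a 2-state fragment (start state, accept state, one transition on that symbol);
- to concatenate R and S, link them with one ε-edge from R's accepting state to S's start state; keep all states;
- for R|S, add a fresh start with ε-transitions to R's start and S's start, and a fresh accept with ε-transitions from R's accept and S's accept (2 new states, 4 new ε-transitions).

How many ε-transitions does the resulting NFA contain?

7

By structural recursion:
Each of the 5 symbol leaves contributes 0 ε-transitions.
  d | b — 4 ε-transitions
  bac(d | b) — 7 ε-transitions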